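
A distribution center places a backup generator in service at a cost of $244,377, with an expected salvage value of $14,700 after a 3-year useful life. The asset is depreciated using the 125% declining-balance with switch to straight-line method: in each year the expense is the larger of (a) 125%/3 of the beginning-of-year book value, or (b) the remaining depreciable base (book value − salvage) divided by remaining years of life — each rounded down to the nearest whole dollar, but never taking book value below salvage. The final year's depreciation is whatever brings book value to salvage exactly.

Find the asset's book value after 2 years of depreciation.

Depreciable base = $244,377 − $14,700 = $229,677.
Year 1: DB = ⌊$244,377 × 125%/3⌋ = $101,823; SL = ⌊$229,677/3⌋ = $76,559 → take DB $101,823. Book value $142,554.
Year 2: DB = ⌊$142,554 × 125%/3⌋ = $59,397; SL = ⌊$127,854/2⌋ = $63,927 → take SL $63,927. Book value $78,627.

$78,627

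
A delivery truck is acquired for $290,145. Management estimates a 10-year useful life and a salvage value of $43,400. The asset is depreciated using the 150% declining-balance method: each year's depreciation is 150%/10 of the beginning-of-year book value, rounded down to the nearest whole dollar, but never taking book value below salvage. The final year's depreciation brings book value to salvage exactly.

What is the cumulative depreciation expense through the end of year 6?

Depreciable base = $290,145 − $43,400 = $246,745.
Year 1: ⌊$290,145 × 150%/10⌋ = $43,521. Book value $246,624.
Year 2: ⌊$246,624 × 150%/10⌋ = $36,993. Book value $209,631.
Year 3: ⌊$209,631 × 150%/10⌋ = $31,444. Book value $178,187.
Year 4: ⌊$178,187 × 150%/10⌋ = $26,728. Book value $151,459.
Year 5: ⌊$151,459 × 150%/10⌋ = $22,718. Book value $128,741.
Year 6: ⌊$128,741 × 150%/10⌋ = $19,311. Book value $109,430.
Accumulated through year 6 = $290,145 − $109,430 = $180,715.

$180,715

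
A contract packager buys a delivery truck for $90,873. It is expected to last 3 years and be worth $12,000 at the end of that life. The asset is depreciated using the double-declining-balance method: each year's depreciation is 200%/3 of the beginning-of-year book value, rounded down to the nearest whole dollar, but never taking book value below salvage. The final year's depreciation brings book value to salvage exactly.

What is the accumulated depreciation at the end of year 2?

Depreciable base = $90,873 − $12,000 = $78,873.
Year 1: ⌊$90,873 × 200%/3⌋ = $60,582. Book value $30,291.
Year 2: ⌊$30,291 × 200%/3⌋ = $20,194, capped at $18,291. Book value $12,000.
Accumulated through year 2 = $90,873 − $12,000 = $78,873.

$78,873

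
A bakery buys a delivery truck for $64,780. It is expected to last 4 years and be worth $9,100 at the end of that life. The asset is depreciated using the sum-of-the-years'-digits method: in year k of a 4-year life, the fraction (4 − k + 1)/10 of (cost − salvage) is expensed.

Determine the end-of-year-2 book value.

$25,804

Depreciable base = $64,780 − $9,100 = $55,680.
Sum of the years' digits = 4+3+2+1 = 10.
Year 1: $55,680 × 4/10 = $22,272. Book value $42,508.
Year 2: $55,680 × 3/10 = $16,704. Book value $25,804.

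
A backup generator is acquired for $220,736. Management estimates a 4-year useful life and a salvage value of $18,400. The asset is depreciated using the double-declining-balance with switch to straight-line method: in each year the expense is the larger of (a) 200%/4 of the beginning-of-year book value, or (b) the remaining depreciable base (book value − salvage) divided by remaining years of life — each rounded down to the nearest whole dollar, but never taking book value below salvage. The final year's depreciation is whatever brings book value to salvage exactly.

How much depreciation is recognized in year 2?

$55,184

Depreciable base = $220,736 − $18,400 = $202,336.
Year 1: DB = ⌊$220,736 × 200%/4⌋ = $110,368; SL = ⌊$202,336/4⌋ = $50,584 → take DB $110,368. Book value $110,368.
Year 2: DB = ⌊$110,368 × 200%/4⌋ = $55,184; SL = ⌊$91,968/3⌋ = $30,656 → take DB $55,184. Book value $55,184.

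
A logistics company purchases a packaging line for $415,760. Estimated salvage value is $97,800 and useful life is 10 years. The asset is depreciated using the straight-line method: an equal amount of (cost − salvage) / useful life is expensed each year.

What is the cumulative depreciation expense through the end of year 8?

Depreciable base = $415,760 − $97,800 = $317,960.
Annual expense = $317,960 / 10 = $31,796.
End of year 1: book value $383,964.
End of year 2: book value $352,168.
End of year 3: book value $320,372.
End of year 4: book value $288,576.
End of year 5: book value $256,780.
End of year 6: book value $224,984.
End of year 7: book value $193,188.
End of year 8: book value $161,392.
Accumulated through year 8 = $415,760 − $161,392 = $254,368.

$254,368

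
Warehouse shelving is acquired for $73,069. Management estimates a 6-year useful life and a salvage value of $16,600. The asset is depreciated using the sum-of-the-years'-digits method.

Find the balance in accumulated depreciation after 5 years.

Depreciable base = $73,069 − $16,600 = $56,469.
Sum of the years' digits = 6+5+4+3+2+1 = 21.
Year 1: $56,469 × 6/21 = $16,134. Book value $56,935.
Year 2: $56,469 × 5/21 = $13,445. Book value $43,490.
Year 3: $56,469 × 4/21 = $10,756. Book value $32,734.
Year 4: $56,469 × 3/21 = $8,067. Book value $24,667.
Year 5: $56,469 × 2/21 = $5,378. Book value $19,289.
Accumulated through year 5 = $73,069 − $19,289 = $53,780.

$53,780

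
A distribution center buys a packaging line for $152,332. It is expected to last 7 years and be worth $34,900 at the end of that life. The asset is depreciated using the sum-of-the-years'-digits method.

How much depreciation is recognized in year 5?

$12,582

Depreciable base = $152,332 − $34,900 = $117,432.
Sum of the years' digits = 7+6+5+4+3+2+1 = 28.
Year 1: $117,432 × 7/28 = $29,358. Book value $122,974.
Year 2: $117,432 × 6/28 = $25,164. Book value $97,810.
Year 3: $117,432 × 5/28 = $20,970. Book value $76,840.
Year 4: $117,432 × 4/28 = $16,776. Book value $60,064.
Year 5: $117,432 × 3/28 = $12,582. Book value $47,482.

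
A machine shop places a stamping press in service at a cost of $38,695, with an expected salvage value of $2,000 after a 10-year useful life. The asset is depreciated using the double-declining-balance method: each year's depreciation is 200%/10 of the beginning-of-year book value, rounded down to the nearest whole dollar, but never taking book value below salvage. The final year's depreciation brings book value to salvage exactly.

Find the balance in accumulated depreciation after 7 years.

$30,579

Depreciable base = $38,695 − $2,000 = $36,695.
Year 1: ⌊$38,695 × 200%/10⌋ = $7,739. Book value $30,956.
Year 2: ⌊$30,956 × 200%/10⌋ = $6,191. Book value $24,765.
Year 3: ⌊$24,765 × 200%/10⌋ = $4,953. Book value $19,812.
Year 4: ⌊$19,812 × 200%/10⌋ = $3,962. Book value $15,850.
Year 5: ⌊$15,850 × 200%/10⌋ = $3,170. Book value $12,680.
Year 6: ⌊$12,680 × 200%/10⌋ = $2,536. Book value $10,144.
Year 7: ⌊$10,144 × 200%/10⌋ = $2,028. Book value $8,116.
Accumulated through year 7 = $38,695 − $8,116 = $30,579.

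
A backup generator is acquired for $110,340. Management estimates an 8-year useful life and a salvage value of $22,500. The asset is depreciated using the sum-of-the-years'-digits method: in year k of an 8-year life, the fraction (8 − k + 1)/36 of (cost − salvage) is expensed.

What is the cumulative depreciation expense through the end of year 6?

Depreciable base = $110,340 − $22,500 = $87,840.
Sum of the years' digits = 8+7+6+5+4+3+2+1 = 36.
Year 1: $87,840 × 8/36 = $19,520. Book value $90,820.
Year 2: $87,840 × 7/36 = $17,080. Book value $73,740.
Year 3: $87,840 × 6/36 = $14,640. Book value $59,100.
Year 4: $87,840 × 5/36 = $12,200. Book value $46,900.
Year 5: $87,840 × 4/36 = $9,760. Book value $37,140.
Year 6: $87,840 × 3/36 = $7,320. Book value $29,820.
Accumulated through year 6 = $110,340 − $29,820 = $80,520.

$80,520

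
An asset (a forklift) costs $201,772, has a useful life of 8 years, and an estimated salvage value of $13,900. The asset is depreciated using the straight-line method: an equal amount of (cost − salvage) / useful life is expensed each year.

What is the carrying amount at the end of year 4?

$107,836

Depreciable base = $201,772 − $13,900 = $187,872.
Annual expense = $187,872 / 8 = $23,484.
End of year 1: book value $178,288.
End of year 2: book value $154,804.
End of year 3: book value $131,320.
End of year 4: book value $107,836.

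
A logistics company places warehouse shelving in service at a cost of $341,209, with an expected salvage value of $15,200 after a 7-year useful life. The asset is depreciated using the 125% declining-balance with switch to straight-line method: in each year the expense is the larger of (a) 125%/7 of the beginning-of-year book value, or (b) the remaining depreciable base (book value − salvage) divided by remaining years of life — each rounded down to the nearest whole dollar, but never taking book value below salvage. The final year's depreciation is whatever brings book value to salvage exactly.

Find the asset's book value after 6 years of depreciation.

Depreciable base = $341,209 − $15,200 = $326,009.
Year 1: DB = ⌊$341,209 × 125%/7⌋ = $60,930; SL = ⌊$326,009/7⌋ = $46,572 → take DB $60,930. Book value $280,279.
Year 2: DB = ⌊$280,279 × 125%/7⌋ = $50,049; SL = ⌊$265,079/6⌋ = $44,179 → take DB $50,049. Book value $230,230.
Year 3: DB = ⌊$230,230 × 125%/7⌋ = $41,112; SL = ⌊$215,030/5⌋ = $43,006 → take SL $43,006. Book value $187,224.
Year 4: DB = ⌊$187,224 × 125%/7⌋ = $33,432; SL = ⌊$172,024/4⌋ = $43,006 → take SL $43,006. Book value $144,218.
Year 5: DB = ⌊$144,218 × 125%/7⌋ = $25,753; SL = ⌊$129,018/3⌋ = $43,006 → take SL $43,006. Book value $101,212.
Year 6: DB = ⌊$101,212 × 125%/7⌋ = $18,073; SL = ⌊$86,012/2⌋ = $43,006 → take SL $43,006. Book value $58,206.

$58,206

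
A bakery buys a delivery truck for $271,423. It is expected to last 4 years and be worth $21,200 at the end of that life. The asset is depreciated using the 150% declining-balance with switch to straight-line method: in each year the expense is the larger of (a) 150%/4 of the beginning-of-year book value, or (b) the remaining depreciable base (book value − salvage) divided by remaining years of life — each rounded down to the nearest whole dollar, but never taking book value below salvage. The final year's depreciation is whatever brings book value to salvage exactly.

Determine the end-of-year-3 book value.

Depreciable base = $271,423 − $21,200 = $250,223.
Year 1: DB = ⌊$271,423 × 150%/4⌋ = $101,783; SL = ⌊$250,223/4⌋ = $62,555 → take DB $101,783. Book value $169,640.
Year 2: DB = ⌊$169,640 × 150%/4⌋ = $63,615; SL = ⌊$148,440/3⌋ = $49,480 → take DB $63,615. Book value $106,025.
Year 3: DB = ⌊$106,025 × 150%/4⌋ = $39,759; SL = ⌊$84,825/2⌋ = $42,412 → take SL $42,412. Book value $63,613.

$63,613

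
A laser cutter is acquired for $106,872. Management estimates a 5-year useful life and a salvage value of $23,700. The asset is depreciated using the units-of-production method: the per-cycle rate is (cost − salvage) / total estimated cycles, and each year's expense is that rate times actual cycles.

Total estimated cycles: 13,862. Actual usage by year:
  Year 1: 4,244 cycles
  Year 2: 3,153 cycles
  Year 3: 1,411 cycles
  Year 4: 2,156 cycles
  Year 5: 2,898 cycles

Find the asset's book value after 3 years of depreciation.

Depreciable base = $106,872 − $23,700 = $83,172.
Rate = $83,172 / 13,862 cycles = $6 per cycle.
Year 1: 4,244 × $6 = $25,464. Book value $81,408.
Year 2: 3,153 × $6 = $18,918. Book value $62,490.
Year 3: 1,411 × $6 = $8,466. Book value $54,024.

$54,024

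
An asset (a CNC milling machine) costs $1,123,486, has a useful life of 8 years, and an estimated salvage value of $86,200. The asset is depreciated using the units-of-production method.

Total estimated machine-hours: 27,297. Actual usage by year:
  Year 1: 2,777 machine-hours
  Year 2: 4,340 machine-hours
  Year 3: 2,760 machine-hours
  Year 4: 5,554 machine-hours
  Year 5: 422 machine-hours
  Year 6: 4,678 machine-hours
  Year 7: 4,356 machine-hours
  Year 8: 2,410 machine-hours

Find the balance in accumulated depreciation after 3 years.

Depreciable base = $1,123,486 − $86,200 = $1,037,286.
Rate = $1,037,286 / 27,297 machine-hours = $38 per machine-hour.
Year 1: 2,777 × $38 = $105,526. Book value $1,017,960.
Year 2: 4,340 × $38 = $164,920. Book value $853,040.
Year 3: 2,760 × $38 = $104,880. Book value $748,160.
Accumulated through year 3 = $1,123,486 − $748,160 = $375,326.

$375,326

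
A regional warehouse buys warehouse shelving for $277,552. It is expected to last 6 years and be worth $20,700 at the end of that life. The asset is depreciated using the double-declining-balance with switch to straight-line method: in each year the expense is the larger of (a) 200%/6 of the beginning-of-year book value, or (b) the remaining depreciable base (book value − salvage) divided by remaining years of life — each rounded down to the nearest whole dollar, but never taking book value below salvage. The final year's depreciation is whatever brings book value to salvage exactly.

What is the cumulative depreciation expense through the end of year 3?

Depreciable base = $277,552 − $20,700 = $256,852.
Year 1: DB = ⌊$277,552 × 200%/6⌋ = $92,517; SL = ⌊$256,852/6⌋ = $42,808 → take DB $92,517. Book value $185,035.
Year 2: DB = ⌊$185,035 × 200%/6⌋ = $61,678; SL = ⌊$164,335/5⌋ = $32,867 → take DB $61,678. Book value $123,357.
Year 3: DB = ⌊$123,357 × 200%/6⌋ = $41,119; SL = ⌊$102,657/4⌋ = $25,664 → take DB $41,119. Book value $82,238.
Accumulated through year 3 = $277,552 − $82,238 = $195,314.

$195,314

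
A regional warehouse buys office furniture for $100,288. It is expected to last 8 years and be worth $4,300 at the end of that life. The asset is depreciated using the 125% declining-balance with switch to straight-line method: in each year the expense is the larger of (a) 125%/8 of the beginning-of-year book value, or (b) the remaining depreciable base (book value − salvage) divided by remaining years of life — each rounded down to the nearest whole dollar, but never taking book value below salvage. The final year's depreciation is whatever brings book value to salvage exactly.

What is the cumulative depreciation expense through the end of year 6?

$73,622

Depreciable base = $100,288 − $4,300 = $95,988.
Year 1: DB = ⌊$100,288 × 125%/8⌋ = $15,670; SL = ⌊$95,988/8⌋ = $11,998 → take DB $15,670. Book value $84,618.
Year 2: DB = ⌊$84,618 × 125%/8⌋ = $13,221; SL = ⌊$80,318/7⌋ = $11,474 → take DB $13,221. Book value $71,397.
Year 3: DB = ⌊$71,397 × 125%/8⌋ = $11,155; SL = ⌊$67,097/6⌋ = $11,182 → take SL $11,182. Book value $60,215.
Year 4: DB = ⌊$60,215 × 125%/8⌋ = $9,408; SL = ⌊$55,915/5⌋ = $11,183 → take SL $11,183. Book value $49,032.
Year 5: DB = ⌊$49,032 × 125%/8⌋ = $7,661; SL = ⌊$44,732/4⌋ = $11,183 → take SL $11,183. Book value $37,849.
Year 6: DB = ⌊$37,849 × 125%/8⌋ = $5,913; SL = ⌊$33,549/3⌋ = $11,183 → take SL $11,183. Book value $26,666.
Accumulated through year 6 = $100,288 − $26,666 = $73,622.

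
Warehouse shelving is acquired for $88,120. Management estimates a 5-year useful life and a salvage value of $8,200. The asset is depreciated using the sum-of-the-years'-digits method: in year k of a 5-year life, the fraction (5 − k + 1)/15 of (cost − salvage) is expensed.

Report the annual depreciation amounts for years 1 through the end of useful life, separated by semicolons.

$26,640; $21,312; $15,984; $10,656; $5,328

Depreciable base = $88,120 − $8,200 = $79,920.
Sum of the years' digits = 5+4+3+2+1 = 15.
Year 1: $79,920 × 5/15 = $26,640. Book value $61,480.
Year 2: $79,920 × 4/15 = $21,312. Book value $40,168.
Year 3: $79,920 × 3/15 = $15,984. Book value $24,184.
Year 4: $79,920 × 2/15 = $10,656. Book value $13,528.
Year 5: $79,920 × 1/15 = $5,328. Book value $8,200.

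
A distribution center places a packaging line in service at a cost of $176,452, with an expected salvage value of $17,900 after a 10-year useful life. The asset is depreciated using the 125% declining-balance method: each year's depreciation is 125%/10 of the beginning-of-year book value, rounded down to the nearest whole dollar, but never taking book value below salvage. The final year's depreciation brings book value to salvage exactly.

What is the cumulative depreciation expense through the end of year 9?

Depreciable base = $176,452 − $17,900 = $158,552.
Year 1: ⌊$176,452 × 125%/10⌋ = $22,056. Book value $154,396.
Year 2: ⌊$154,396 × 125%/10⌋ = $19,299. Book value $135,097.
Year 3: ⌊$135,097 × 125%/10⌋ = $16,887. Book value $118,210.
Year 4: ⌊$118,210 × 125%/10⌋ = $14,776. Book value $103,434.
Year 5: ⌊$103,434 × 125%/10⌋ = $12,929. Book value $90,505.
Year 6: ⌊$90,505 × 125%/10⌋ = $11,313. Book value $79,192.
Year 7: ⌊$79,192 × 125%/10⌋ = $9,899. Book value $69,293.
Year 8: ⌊$69,293 × 125%/10⌋ = $8,661. Book value $60,632.
Year 9: ⌊$60,632 × 125%/10⌋ = $7,579. Book value $53,053.
Accumulated through year 9 = $176,452 − $53,053 = $123,399.

$123,399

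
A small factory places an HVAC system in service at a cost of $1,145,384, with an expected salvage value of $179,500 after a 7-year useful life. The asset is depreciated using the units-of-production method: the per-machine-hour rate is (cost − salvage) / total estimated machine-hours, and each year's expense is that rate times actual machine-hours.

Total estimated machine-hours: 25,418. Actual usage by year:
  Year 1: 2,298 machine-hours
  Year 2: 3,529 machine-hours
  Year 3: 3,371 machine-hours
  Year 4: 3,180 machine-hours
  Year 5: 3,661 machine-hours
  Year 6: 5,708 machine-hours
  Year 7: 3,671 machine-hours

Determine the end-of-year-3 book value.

Depreciable base = $1,145,384 − $179,500 = $965,884.
Rate = $965,884 / 25,418 machine-hours = $38 per machine-hour.
Year 1: 2,298 × $38 = $87,324. Book value $1,058,060.
Year 2: 3,529 × $38 = $134,102. Book value $923,958.
Year 3: 3,371 × $38 = $128,098. Book value $795,860.

$795,860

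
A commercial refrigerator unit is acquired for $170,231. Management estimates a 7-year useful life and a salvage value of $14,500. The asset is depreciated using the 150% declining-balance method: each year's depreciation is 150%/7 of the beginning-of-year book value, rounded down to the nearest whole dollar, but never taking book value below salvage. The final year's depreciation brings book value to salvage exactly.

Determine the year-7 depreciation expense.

Depreciable base = $170,231 − $14,500 = $155,731.
Year 1: ⌊$170,231 × 150%/7⌋ = $36,478. Book value $133,753.
Year 2: ⌊$133,753 × 150%/7⌋ = $28,661. Book value $105,092.
Year 3: ⌊$105,092 × 150%/7⌋ = $22,519. Book value $82,573.
Year 4: ⌊$82,573 × 150%/7⌋ = $17,694. Book value $64,879.
Year 5: ⌊$64,879 × 150%/7⌋ = $13,902. Book value $50,977.
Year 6: ⌊$50,977 × 150%/7⌋ = $10,923. Book value $40,054.
Year 7 (final): $40,054 − $14,500 = $25,554. Book value $14,500.

$25,554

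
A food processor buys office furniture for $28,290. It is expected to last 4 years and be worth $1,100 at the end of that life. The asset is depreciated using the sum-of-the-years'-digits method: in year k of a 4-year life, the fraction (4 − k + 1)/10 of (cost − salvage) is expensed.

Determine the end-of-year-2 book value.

Depreciable base = $28,290 − $1,100 = $27,190.
Sum of the years' digits = 4+3+2+1 = 10.
Year 1: $27,190 × 4/10 = $10,876. Book value $17,414.
Year 2: $27,190 × 3/10 = $8,157. Book value $9,257.

$9,257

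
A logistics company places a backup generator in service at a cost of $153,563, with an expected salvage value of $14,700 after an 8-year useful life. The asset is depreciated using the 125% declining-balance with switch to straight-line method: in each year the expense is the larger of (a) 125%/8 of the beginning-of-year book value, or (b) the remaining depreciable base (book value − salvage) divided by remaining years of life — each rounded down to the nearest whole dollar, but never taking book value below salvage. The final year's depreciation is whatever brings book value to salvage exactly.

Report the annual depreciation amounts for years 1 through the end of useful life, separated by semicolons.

Depreciable base = $153,563 − $14,700 = $138,863.
Year 1: DB = ⌊$153,563 × 125%/8⌋ = $23,994; SL = ⌊$138,863/8⌋ = $17,357 → take DB $23,994. Book value $129,569.
Year 2: DB = ⌊$129,569 × 125%/8⌋ = $20,245; SL = ⌊$114,869/7⌋ = $16,409 → take DB $20,245. Book value $109,324.
Year 3: DB = ⌊$109,324 × 125%/8⌋ = $17,081; SL = ⌊$94,624/6⌋ = $15,770 → take DB $17,081. Book value $92,243.
Year 4: DB = ⌊$92,243 × 125%/8⌋ = $14,412; SL = ⌊$77,543/5⌋ = $15,508 → take SL $15,508. Book value $76,735.
Year 5: DB = ⌊$76,735 × 125%/8⌋ = $11,989; SL = ⌊$62,035/4⌋ = $15,508 → take SL $15,508. Book value $61,227.
Year 6: DB = ⌊$61,227 × 125%/8⌋ = $9,566; SL = ⌊$46,527/3⌋ = $15,509 → take SL $15,509. Book value $45,718.
Year 7: DB = ⌊$45,718 × 125%/8⌋ = $7,143; SL = ⌊$31,018/2⌋ = $15,509 → take SL $15,509. Book value $30,209.
Year 8 (final): $30,209 − $14,700 = $15,509. Book value $14,700.

$23,994; $20,245; $17,081; $15,508; $15,508; $15,509; $15,509; $15,509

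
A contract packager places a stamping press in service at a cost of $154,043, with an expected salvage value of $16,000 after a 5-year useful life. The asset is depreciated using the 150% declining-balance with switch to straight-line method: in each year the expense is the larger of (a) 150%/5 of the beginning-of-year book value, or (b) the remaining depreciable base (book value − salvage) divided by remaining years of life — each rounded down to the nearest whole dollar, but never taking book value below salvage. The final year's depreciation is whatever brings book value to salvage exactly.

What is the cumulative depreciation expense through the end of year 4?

Depreciable base = $154,043 − $16,000 = $138,043.
Year 1: DB = ⌊$154,043 × 150%/5⌋ = $46,212; SL = ⌊$138,043/5⌋ = $27,608 → take DB $46,212. Book value $107,831.
Year 2: DB = ⌊$107,831 × 150%/5⌋ = $32,349; SL = ⌊$91,831/4⌋ = $22,957 → take DB $32,349. Book value $75,482.
Year 3: DB = ⌊$75,482 × 150%/5⌋ = $22,644; SL = ⌊$59,482/3⌋ = $19,827 → take DB $22,644. Book value $52,838.
Year 4: DB = ⌊$52,838 × 150%/5⌋ = $15,851; SL = ⌊$36,838/2⌋ = $18,419 → take SL $18,419. Book value $34,419.
Accumulated through year 4 = $154,043 − $34,419 = $119,624.

$119,624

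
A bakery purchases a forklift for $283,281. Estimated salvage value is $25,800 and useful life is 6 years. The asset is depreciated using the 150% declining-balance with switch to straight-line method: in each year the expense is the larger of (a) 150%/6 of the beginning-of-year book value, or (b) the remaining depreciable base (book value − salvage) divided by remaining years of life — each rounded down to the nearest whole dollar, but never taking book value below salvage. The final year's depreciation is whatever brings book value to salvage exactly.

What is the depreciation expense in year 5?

Depreciable base = $283,281 − $25,800 = $257,481.
Year 1: DB = ⌊$283,281 × 150%/6⌋ = $70,820; SL = ⌊$257,481/6⌋ = $42,913 → take DB $70,820. Book value $212,461.
Year 2: DB = ⌊$212,461 × 150%/6⌋ = $53,115; SL = ⌊$186,661/5⌋ = $37,332 → take DB $53,115. Book value $159,346.
Year 3: DB = ⌊$159,346 × 150%/6⌋ = $39,836; SL = ⌊$133,546/4⌋ = $33,386 → take DB $39,836. Book value $119,510.
Year 4: DB = ⌊$119,510 × 150%/6⌋ = $29,877; SL = ⌊$93,710/3⌋ = $31,236 → take SL $31,236. Book value $88,274.
Year 5: DB = ⌊$88,274 × 150%/6⌋ = $22,068; SL = ⌊$62,474/2⌋ = $31,237 → take SL $31,237. Book value $57,037.

$31,237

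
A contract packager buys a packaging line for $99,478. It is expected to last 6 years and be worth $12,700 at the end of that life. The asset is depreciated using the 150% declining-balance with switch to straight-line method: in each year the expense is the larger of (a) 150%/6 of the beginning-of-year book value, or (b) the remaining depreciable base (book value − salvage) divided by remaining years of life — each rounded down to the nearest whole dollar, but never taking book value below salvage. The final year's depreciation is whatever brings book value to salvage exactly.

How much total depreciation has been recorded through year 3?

$57,510

Depreciable base = $99,478 − $12,700 = $86,778.
Year 1: DB = ⌊$99,478 × 150%/6⌋ = $24,869; SL = ⌊$86,778/6⌋ = $14,463 → take DB $24,869. Book value $74,609.
Year 2: DB = ⌊$74,609 × 150%/6⌋ = $18,652; SL = ⌊$61,909/5⌋ = $12,381 → take DB $18,652. Book value $55,957.
Year 3: DB = ⌊$55,957 × 150%/6⌋ = $13,989; SL = ⌊$43,257/4⌋ = $10,814 → take DB $13,989. Book value $41,968.
Accumulated through year 3 = $99,478 − $41,968 = $57,510.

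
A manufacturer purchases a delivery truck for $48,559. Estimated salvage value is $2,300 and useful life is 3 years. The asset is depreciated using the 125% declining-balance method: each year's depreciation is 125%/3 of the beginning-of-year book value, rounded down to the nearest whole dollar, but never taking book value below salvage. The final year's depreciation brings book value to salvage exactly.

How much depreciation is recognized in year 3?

Depreciable base = $48,559 − $2,300 = $46,259.
Year 1: ⌊$48,559 × 125%/3⌋ = $20,232. Book value $28,327.
Year 2: ⌊$28,327 × 125%/3⌋ = $11,802. Book value $16,525.
Year 3 (final): $16,525 − $2,300 = $14,225. Book value $2,300.

$14,225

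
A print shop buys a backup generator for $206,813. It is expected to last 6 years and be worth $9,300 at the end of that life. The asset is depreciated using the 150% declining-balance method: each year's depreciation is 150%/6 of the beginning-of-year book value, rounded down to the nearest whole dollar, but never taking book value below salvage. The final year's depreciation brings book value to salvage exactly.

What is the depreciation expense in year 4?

Depreciable base = $206,813 − $9,300 = $197,513.
Year 1: ⌊$206,813 × 150%/6⌋ = $51,703. Book value $155,110.
Year 2: ⌊$155,110 × 150%/6⌋ = $38,777. Book value $116,333.
Year 3: ⌊$116,333 × 150%/6⌋ = $29,083. Book value $87,250.
Year 4: ⌊$87,250 × 150%/6⌋ = $21,812. Book value $65,438.

$21,812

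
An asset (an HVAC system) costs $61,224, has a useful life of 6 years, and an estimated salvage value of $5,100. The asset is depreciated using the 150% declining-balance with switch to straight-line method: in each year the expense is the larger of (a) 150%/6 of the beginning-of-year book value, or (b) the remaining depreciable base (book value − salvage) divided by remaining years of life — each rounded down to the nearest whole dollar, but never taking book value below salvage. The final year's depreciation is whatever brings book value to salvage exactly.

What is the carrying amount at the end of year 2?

$34,439

Depreciable base = $61,224 − $5,100 = $56,124.
Year 1: DB = ⌊$61,224 × 150%/6⌋ = $15,306; SL = ⌊$56,124/6⌋ = $9,354 → take DB $15,306. Book value $45,918.
Year 2: DB = ⌊$45,918 × 150%/6⌋ = $11,479; SL = ⌊$40,818/5⌋ = $8,163 → take DB $11,479. Book value $34,439.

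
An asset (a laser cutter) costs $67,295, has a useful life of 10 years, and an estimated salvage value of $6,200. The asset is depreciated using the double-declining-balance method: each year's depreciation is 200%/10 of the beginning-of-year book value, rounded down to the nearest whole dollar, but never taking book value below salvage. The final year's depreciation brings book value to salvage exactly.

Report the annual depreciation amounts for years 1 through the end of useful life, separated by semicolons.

$13,459; $10,767; $8,613; $6,891; $5,513; $4,410; $3,528; $2,822; $2,258; $2,834

Depreciable base = $67,295 − $6,200 = $61,095.
Year 1: ⌊$67,295 × 200%/10⌋ = $13,459. Book value $53,836.
Year 2: ⌊$53,836 × 200%/10⌋ = $10,767. Book value $43,069.
Year 3: ⌊$43,069 × 200%/10⌋ = $8,613. Book value $34,456.
Year 4: ⌊$34,456 × 200%/10⌋ = $6,891. Book value $27,565.
Year 5: ⌊$27,565 × 200%/10⌋ = $5,513. Book value $22,052.
Year 6: ⌊$22,052 × 200%/10⌋ = $4,410. Book value $17,642.
Year 7: ⌊$17,642 × 200%/10⌋ = $3,528. Book value $14,114.
Year 8: ⌊$14,114 × 200%/10⌋ = $2,822. Book value $11,292.
Year 9: ⌊$11,292 × 200%/10⌋ = $2,258. Book value $9,034.
Year 10 (final): $9,034 − $6,200 = $2,834. Book value $6,200.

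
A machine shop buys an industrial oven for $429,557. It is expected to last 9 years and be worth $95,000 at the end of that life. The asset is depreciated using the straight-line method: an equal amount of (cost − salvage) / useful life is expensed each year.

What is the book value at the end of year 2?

$355,211

Depreciable base = $429,557 − $95,000 = $334,557.
Annual expense = $334,557 / 9 = $37,173.
End of year 1: book value $392,384.
End of year 2: book value $355,211.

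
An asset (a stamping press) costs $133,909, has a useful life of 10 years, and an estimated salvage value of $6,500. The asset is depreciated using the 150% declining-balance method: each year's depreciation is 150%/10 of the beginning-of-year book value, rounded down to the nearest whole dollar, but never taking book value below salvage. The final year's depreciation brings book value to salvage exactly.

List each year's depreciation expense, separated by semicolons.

Depreciable base = $133,909 − $6,500 = $127,409.
Year 1: ⌊$133,909 × 150%/10⌋ = $20,086. Book value $113,823.
Year 2: ⌊$113,823 × 150%/10⌋ = $17,073. Book value $96,750.
Year 3: ⌊$96,750 × 150%/10⌋ = $14,512. Book value $82,238.
Year 4: ⌊$82,238 × 150%/10⌋ = $12,335. Book value $69,903.
Year 5: ⌊$69,903 × 150%/10⌋ = $10,485. Book value $59,418.
Year 6: ⌊$59,418 × 150%/10⌋ = $8,912. Book value $50,506.
Year 7: ⌊$50,506 × 150%/10⌋ = $7,575. Book value $42,931.
Year 8: ⌊$42,931 × 150%/10⌋ = $6,439. Book value $36,492.
Year 9: ⌊$36,492 × 150%/10⌋ = $5,473. Book value $31,019.
Year 10 (final): $31,019 − $6,500 = $24,519. Book value $6,500.

$20,086; $17,073; $14,512; $12,335; $10,485; $8,912; $7,575; $6,439; $5,473; $24,519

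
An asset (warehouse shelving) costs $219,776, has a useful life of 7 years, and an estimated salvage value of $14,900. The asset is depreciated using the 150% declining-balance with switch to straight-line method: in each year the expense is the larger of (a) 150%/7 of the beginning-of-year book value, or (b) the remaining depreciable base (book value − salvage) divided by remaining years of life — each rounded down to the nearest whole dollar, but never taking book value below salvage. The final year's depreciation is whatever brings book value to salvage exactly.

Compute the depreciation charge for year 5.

Depreciable base = $219,776 − $14,900 = $204,876.
Year 1: DB = ⌊$219,776 × 150%/7⌋ = $47,094; SL = ⌊$204,876/7⌋ = $29,268 → take DB $47,094. Book value $172,682.
Year 2: DB = ⌊$172,682 × 150%/7⌋ = $37,003; SL = ⌊$157,782/6⌋ = $26,297 → take DB $37,003. Book value $135,679.
Year 3: DB = ⌊$135,679 × 150%/7⌋ = $29,074; SL = ⌊$120,779/5⌋ = $24,155 → take DB $29,074. Book value $106,605.
Year 4: DB = ⌊$106,605 × 150%/7⌋ = $22,843; SL = ⌊$91,705/4⌋ = $22,926 → take SL $22,926. Book value $83,679.
Year 5: DB = ⌊$83,679 × 150%/7⌋ = $17,931; SL = ⌊$68,779/3⌋ = $22,926 → take SL $22,926. Book value $60,753.

$22,926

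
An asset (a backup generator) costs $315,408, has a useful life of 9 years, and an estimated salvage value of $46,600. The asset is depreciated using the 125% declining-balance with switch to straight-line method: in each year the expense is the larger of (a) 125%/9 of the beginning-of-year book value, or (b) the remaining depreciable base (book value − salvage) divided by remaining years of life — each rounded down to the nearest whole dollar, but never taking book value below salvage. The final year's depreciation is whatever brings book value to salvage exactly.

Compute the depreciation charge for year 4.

$27,971

Depreciable base = $315,408 − $46,600 = $268,808.
Year 1: DB = ⌊$315,408 × 125%/9⌋ = $43,806; SL = ⌊$268,808/9⌋ = $29,867 → take DB $43,806. Book value $271,602.
Year 2: DB = ⌊$271,602 × 125%/9⌋ = $37,722; SL = ⌊$225,002/8⌋ = $28,125 → take DB $37,722. Book value $233,880.
Year 3: DB = ⌊$233,880 × 125%/9⌋ = $32,483; SL = ⌊$187,280/7⌋ = $26,754 → take DB $32,483. Book value $201,397.
Year 4: DB = ⌊$201,397 × 125%/9⌋ = $27,971; SL = ⌊$154,797/6⌋ = $25,799 → take DB $27,971. Book value $173,426.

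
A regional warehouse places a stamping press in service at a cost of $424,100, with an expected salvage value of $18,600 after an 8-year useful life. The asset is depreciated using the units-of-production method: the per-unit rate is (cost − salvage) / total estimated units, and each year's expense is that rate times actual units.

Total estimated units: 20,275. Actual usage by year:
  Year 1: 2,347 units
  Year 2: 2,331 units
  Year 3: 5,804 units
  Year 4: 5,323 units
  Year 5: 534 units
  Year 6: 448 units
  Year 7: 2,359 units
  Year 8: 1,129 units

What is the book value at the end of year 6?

$88,360

Depreciable base = $424,100 − $18,600 = $405,500.
Rate = $405,500 / 20,275 units = $20 per unit.
Year 1: 2,347 × $20 = $46,940. Book value $377,160.
Year 2: 2,331 × $20 = $46,620. Book value $330,540.
Year 3: 5,804 × $20 = $116,080. Book value $214,460.
Year 4: 5,323 × $20 = $106,460. Book value $108,000.
Year 5: 534 × $20 = $10,680. Book value $97,320.
Year 6: 448 × $20 = $8,960. Book value $88,360.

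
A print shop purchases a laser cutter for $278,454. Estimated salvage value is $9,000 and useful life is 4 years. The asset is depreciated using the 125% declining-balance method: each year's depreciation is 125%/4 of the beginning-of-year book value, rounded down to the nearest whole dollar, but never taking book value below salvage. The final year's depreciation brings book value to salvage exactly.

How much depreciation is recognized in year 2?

Depreciable base = $278,454 − $9,000 = $269,454.
Year 1: ⌊$278,454 × 125%/4⌋ = $87,016. Book value $191,438.
Year 2: ⌊$191,438 × 125%/4⌋ = $59,824. Book value $131,614.

$59,824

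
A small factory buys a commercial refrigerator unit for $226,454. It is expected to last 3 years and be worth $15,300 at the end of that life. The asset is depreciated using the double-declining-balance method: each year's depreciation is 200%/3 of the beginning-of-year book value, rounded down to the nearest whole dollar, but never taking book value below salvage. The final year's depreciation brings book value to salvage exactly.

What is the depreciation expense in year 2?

Depreciable base = $226,454 − $15,300 = $211,154.
Year 1: ⌊$226,454 × 200%/3⌋ = $150,969. Book value $75,485.
Year 2: ⌊$75,485 × 200%/3⌋ = $50,323. Book value $25,162.

$50,323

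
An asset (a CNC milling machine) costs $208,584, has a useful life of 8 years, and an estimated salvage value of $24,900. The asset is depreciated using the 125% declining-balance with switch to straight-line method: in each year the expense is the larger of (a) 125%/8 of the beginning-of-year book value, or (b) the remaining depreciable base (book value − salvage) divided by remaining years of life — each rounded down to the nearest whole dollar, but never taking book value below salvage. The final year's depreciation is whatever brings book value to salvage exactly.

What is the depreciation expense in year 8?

$20,079

Depreciable base = $208,584 − $24,900 = $183,684.
Year 1: DB = ⌊$208,584 × 125%/8⌋ = $32,591; SL = ⌊$183,684/8⌋ = $22,960 → take DB $32,591. Book value $175,993.
Year 2: DB = ⌊$175,993 × 125%/8⌋ = $27,498; SL = ⌊$151,093/7⌋ = $21,584 → take DB $27,498. Book value $148,495.
Year 3: DB = ⌊$148,495 × 125%/8⌋ = $23,202; SL = ⌊$123,595/6⌋ = $20,599 → take DB $23,202. Book value $125,293.
Year 4: DB = ⌊$125,293 × 125%/8⌋ = $19,577; SL = ⌊$100,393/5⌋ = $20,078 → take SL $20,078. Book value $105,215.
Year 5: DB = ⌊$105,215 × 125%/8⌋ = $16,439; SL = ⌊$80,315/4⌋ = $20,078 → take SL $20,078. Book value $85,137.
Year 6: DB = ⌊$85,137 × 125%/8⌋ = $13,302; SL = ⌊$60,237/3⌋ = $20,079 → take SL $20,079. Book value $65,058.
Year 7: DB = ⌊$65,058 × 125%/8⌋ = $10,165; SL = ⌊$40,158/2⌋ = $20,079 → take SL $20,079. Book value $44,979.
Year 8 (final): $44,979 − $24,900 = $20,079. Book value $24,900.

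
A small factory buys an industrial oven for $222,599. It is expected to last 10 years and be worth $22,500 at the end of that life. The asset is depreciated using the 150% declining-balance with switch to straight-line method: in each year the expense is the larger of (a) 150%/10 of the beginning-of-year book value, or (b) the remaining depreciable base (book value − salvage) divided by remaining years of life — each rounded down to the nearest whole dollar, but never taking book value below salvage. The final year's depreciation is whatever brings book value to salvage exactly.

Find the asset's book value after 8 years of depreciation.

$53,008

Depreciable base = $222,599 − $22,500 = $200,099.
Year 1: DB = ⌊$222,599 × 150%/10⌋ = $33,389; SL = ⌊$200,099/10⌋ = $20,009 → take DB $33,389. Book value $189,210.
Year 2: DB = ⌊$189,210 × 150%/10⌋ = $28,381; SL = ⌊$166,710/9⌋ = $18,523 → take DB $28,381. Book value $160,829.
Year 3: DB = ⌊$160,829 × 150%/10⌋ = $24,124; SL = ⌊$138,329/8⌋ = $17,291 → take DB $24,124. Book value $136,705.
Year 4: DB = ⌊$136,705 × 150%/10⌋ = $20,505; SL = ⌊$114,205/7⌋ = $16,315 → take DB $20,505. Book value $116,200.
Year 5: DB = ⌊$116,200 × 150%/10⌋ = $17,430; SL = ⌊$93,700/6⌋ = $15,616 → take DB $17,430. Book value $98,770.
Year 6: DB = ⌊$98,770 × 150%/10⌋ = $14,815; SL = ⌊$76,270/5⌋ = $15,254 → take SL $15,254. Book value $83,516.
Year 7: DB = ⌊$83,516 × 150%/10⌋ = $12,527; SL = ⌊$61,016/4⌋ = $15,254 → take SL $15,254. Book value $68,262.
Year 8: DB = ⌊$68,262 × 150%/10⌋ = $10,239; SL = ⌊$45,762/3⌋ = $15,254 → take SL $15,254. Book value $53,008.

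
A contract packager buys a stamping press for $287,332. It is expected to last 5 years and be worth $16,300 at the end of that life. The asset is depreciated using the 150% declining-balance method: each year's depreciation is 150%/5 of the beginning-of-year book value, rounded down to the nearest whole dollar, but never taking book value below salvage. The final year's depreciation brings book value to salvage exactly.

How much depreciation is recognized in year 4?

$29,566

Depreciable base = $287,332 − $16,300 = $271,032.
Year 1: ⌊$287,332 × 150%/5⌋ = $86,199. Book value $201,133.
Year 2: ⌊$201,133 × 150%/5⌋ = $60,339. Book value $140,794.
Year 3: ⌊$140,794 × 150%/5⌋ = $42,238. Book value $98,556.
Year 4: ⌊$98,556 × 150%/5⌋ = $29,566. Book value $68,990.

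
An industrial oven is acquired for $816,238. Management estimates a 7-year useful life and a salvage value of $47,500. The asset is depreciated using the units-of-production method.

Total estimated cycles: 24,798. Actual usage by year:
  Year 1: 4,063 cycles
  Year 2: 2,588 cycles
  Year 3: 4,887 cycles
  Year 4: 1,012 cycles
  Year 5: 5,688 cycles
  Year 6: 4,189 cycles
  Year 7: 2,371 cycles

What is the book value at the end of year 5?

Depreciable base = $816,238 − $47,500 = $768,738.
Rate = $768,738 / 24,798 cycles = $31 per cycle.
Year 1: 4,063 × $31 = $125,953. Book value $690,285.
Year 2: 2,588 × $31 = $80,228. Book value $610,057.
Year 3: 4,887 × $31 = $151,497. Book value $458,560.
Year 4: 1,012 × $31 = $31,372. Book value $427,188.
Year 5: 5,688 × $31 = $176,328. Book value $250,860.

$250,860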